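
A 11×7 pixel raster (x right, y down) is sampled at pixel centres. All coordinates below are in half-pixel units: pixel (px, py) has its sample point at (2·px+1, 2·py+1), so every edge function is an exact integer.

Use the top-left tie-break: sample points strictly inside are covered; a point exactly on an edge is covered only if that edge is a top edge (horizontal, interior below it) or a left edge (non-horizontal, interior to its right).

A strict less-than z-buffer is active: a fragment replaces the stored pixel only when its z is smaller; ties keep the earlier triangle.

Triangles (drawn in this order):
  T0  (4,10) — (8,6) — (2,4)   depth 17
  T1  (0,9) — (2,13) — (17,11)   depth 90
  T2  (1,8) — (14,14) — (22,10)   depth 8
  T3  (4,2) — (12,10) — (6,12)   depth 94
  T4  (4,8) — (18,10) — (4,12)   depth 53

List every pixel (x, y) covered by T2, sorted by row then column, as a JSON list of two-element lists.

T0:
  2·area = 32  (B↔C swapped to make it positive)
  edge (4, 10)→(2, 4): d=(-2,-6) top-left  bias=+0
  edge (2, 4)→(8, 6): d=(6,2) right/bottom  bias=-1
  edge (8, 6)→(4, 10): d=(-4,4) right/bottom  bias=-1
    (0,0)@(1, 1): e=[0,-16,48] → ·  [on edge]
    (6,0)@(13, 1): e=[72,-40,0] → ·  [on edge]
    (5,1)@(11, 3): e=[56,-24,0] → ·  [on edge]
    (1,2)@(3, 5): e=[4,4,24] → #
    (2,2)@(5, 5): e=[16,0,16] → ·  [on edge]
    (4,2)@(9, 5): e=[40,-8,0] → ·  [on edge]
    (1,3)@(3, 7): e=[0,16,16] → #  [on edge]
    (2,3)@(5, 7): e=[12,12,8] → #
    (3,3)@(7, 7): e=[24,8,0] → ·  [on edge]
    (5,3)@(11, 7): e=[48,0,-16] → ·  [on edge]
    (1,4)@(3, 9): e=[-4,28,8] → ·
    (2,4)@(5, 9): e=[8,24,0] → ·  [on edge]
    (8,4)@(17, 9): e=[80,0,-48] → ·  [on edge]
    (1,5)@(3, 11): e=[-8,40,0] → ·  [on edge]
    (0,6)@(1, 13): e=[-24,56,0] → ·  [on edge]
    (2,6)@(5, 13): e=[0,48,-16] → ·  [on edge]
  covered (3 px):
    · · · · · · · · · · ·
    · · · · · · · · · · ·
    · # · · · · · · · · ·
    · # # · · · · · · · ·
    · · · · · · · · · · ·
    · · · · · · · · · · ·
    · · · · · · · · · · ·
T1:
  2·area = 64  (B↔C swapped to make it positive)
  edge (0, 9)→(17, 11): d=(17,2) right/bottom  bias=-1
  edge (17, 11)→(2, 13): d=(-15,2) right/bottom  bias=-1
  edge (2, 13)→(0, 9): d=(-2,-4) top-left  bias=+0
    (0,5)@(1, 11): e=[32,32,0] → #  [on edge]
    (1,5)@(3, 11): e=[28,28,8] → #
    (2,5)@(5, 11): e=[24,24,16] → #
    (3,5)@(7, 11): e=[20,20,24] → #
    (4,5)@(9, 11): e=[16,16,32] → #
    (5,5)@(11, 11): e=[12,12,40] → #
    (6,5)@(13, 11): e=[8,8,48] → #
    (7,5)@(15, 11): e=[4,4,56] → #
    (8,5)@(17, 11): e=[0,0,64] → ·  [on edge]
    (0,6)@(1, 13): e=[66,2,-4] → ·
    (1,6)@(3, 13): e=[62,-2,4] → ·
    (2,6)@(5, 13): e=[58,-6,12] → ·
  covered (8 px):
    · · · · · · · · · · ·
    · · · · · · · · · · ·
    · · · · · · · · · · ·
    · · · · · · · · · · ·
    · · · · · · · · · · ·
    # # # # # # # # · · ·
    · · · · · · · · · · ·
T2:
  2·area = 100  (B↔C swapped to make it positive)
  edge (1, 8)→(22, 10): d=(21,2) right/bottom  bias=-1
  edge (22, 10)→(14, 14): d=(-8,4) right/bottom  bias=-1
  edge (14, 14)→(1, 8): d=(-13,-6) top-left  bias=+0
    (2,4)@(5, 9): e=[13,76,11] → #
    (3,4)@(7, 9): e=[9,68,23] → #
    (4,4)@(9, 9): e=[5,60,35] → #
    (5,4)@(11, 9): e=[1,52,47] → #
    (6,4)@(13, 9): e=[-3,44,59] → ·
    (2,5)@(5, 11): e=[55,60,-15] → ·
    (3,5)@(7, 11): e=[51,52,-3] → ·
    (4,5)@(9, 11): e=[47,44,9] → #
    (6,5)@(13, 11): e=[39,28,33] → #
    (7,5)@(15, 11): e=[35,20,45] → #
    (8,5)@(17, 11): e=[31,12,57] → #
    (9,5)@(19, 11): e=[27,4,69] → #
  covered (12 px):
    · · · · · · · · · · ·
    · · · · · · · · · · ·
    · · · · · · · · · · ·
    · · · · · · · · · · ·
    · · # # # # · · · · ·
    · · · · # # # # # # ·
    · · · · · · # # · · ·
T3:
  2·area = 64
  edge (4, 2)→(12, 10): d=(8,8) right/bottom  bias=-1
  edge (12, 10)→(6, 12): d=(-6,2) right/bottom  bias=-1
  edge (6, 12)→(4, 2): d=(-2,-10) top-left  bias=+0
    (1,0)@(3, 1): e=[0,72,-8] → ·  [on edge]
    (2,1)@(5, 3): e=[0,56,8] → ·  [on edge]
    (2,2)@(5, 5): e=[16,44,4] → #
    (3,2)@(7, 5): e=[0,40,24] → ·  [on edge]
    (2,3)@(5, 7): e=[32,32,0] → #  [on edge]
    (3,3)@(7, 7): e=[16,28,20] → #
    (4,3)@(9, 7): e=[0,24,40] → ·  [on edge]
    (10,3)@(21, 7): e=[-96,0,160] → ·  [on edge]
    (2,4)@(5, 9): e=[48,20,-4] → ·
    (3,4)@(7, 9): e=[32,16,16] → #
    (4,4)@(9, 9): e=[16,12,36] → #
    (5,4)@(11, 9): e=[0,8,56] → ·  [on edge]
    (7,4)@(15, 9): e=[-32,0,96] → ·  [on edge]
    (4,5)@(9, 11): e=[32,0,32] → ·  [on edge]
    (6,5)@(13, 11): e=[0,-8,72] → ·  [on edge]
    (1,6)@(3, 13): e=[96,0,-32] → ·  [on edge]
    (7,6)@(15, 13): e=[0,-24,88] → ·  [on edge]
  covered (6 px):
    · · · · · · · · · · ·
    · · · · · · · · · · ·
    · · # · · · · · · · ·
    · · # # · · · · · · ·
    · · · # # · · · · · ·
    · · · # · · · · · · ·
    · · · · · · · · · · ·
T4:
  2·area = 56
  edge (4, 8)→(18, 10): d=(14,2) right/bottom  bias=-1
  edge (18, 10)→(4, 12): d=(-14,2) right/bottom  bias=-1
  edge (4, 12)→(4, 8): d=(0,-4) top-left  bias=+0
    (2,4)@(5, 9): e=[12,40,4] → #
    (3,4)@(7, 9): e=[8,36,12] → #
    (4,4)@(9, 9): e=[4,32,20] → #
    (5,4)@(11, 9): e=[0,28,28] → ·  [on edge]
    (2,5)@(5, 11): e=[40,12,4] → #
    (5,5)@(11, 11): e=[28,0,28] → ·  [on edge]
    (2,6)@(5, 13): e=[68,-16,4] → ·
    (3,6)@(7, 13): e=[64,-20,12] → ·
    (4,6)@(9, 13): e=[60,-24,20] → ·
  covered (6 px):
    · · · · · · · · · · ·
    · · · · · · · · · · ·
    · · · · · · · · · · ·
    · · · · · · · · · · ·
    · · # # # · · · · · ·
    · · # # # · · · · · ·
    · · · · · · · · · · ·

Answer: [[2,4],[3,4],[4,4],[5,4],[4,5],[5,5],[6,5],[7,5],[8,5],[9,5],[6,6],[7,6]]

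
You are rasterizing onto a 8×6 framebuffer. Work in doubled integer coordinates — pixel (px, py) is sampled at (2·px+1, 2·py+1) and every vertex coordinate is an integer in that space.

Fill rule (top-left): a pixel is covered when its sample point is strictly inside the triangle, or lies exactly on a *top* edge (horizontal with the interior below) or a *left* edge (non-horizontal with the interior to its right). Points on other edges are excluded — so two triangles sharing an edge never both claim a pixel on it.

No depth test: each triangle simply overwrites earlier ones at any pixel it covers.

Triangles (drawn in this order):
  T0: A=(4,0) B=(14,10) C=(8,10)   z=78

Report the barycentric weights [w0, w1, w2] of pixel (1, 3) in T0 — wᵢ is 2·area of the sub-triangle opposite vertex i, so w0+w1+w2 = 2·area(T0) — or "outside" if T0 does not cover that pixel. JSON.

T0:
  2·area = 60
  edge (4, 0)→(14, 10): d=(10,10) right/bottom  bias=-1
  edge (14, 10)→(8, 10): d=(-6,0) right/bottom  bias=-1
  edge (8, 10)→(4, 0): d=(-4,-10) top-left  bias=+0
    (2,0)@(5, 1): e=[0,54,6] → ·  [on edge]
    (3,1)@(7, 3): e=[0,42,18] → ·  [on edge]
    (3,2)@(7, 5): e=[20,30,10] → █
    (4,2)@(9, 5): e=[0,30,30] → ·  [on edge]
    (3,3)@(7, 7): e=[40,18,2] → █
    (4,3)@(9, 7): e=[20,18,22] → █
    (5,3)@(11, 7): e=[0,18,42] → ·  [on edge]
    (3,4)@(7, 9): e=[60,6,-6] → ·
    (4,4)@(9, 9): e=[40,6,14] → █
    (5,4)@(11, 9): e=[20,6,34] → █
    (6,4)@(13, 9): e=[0,6,54] → ·  [on edge]
    (4,5)@(9, 11): e=[60,-6,6] → ·
    (7,5)@(15, 11): e=[0,-6,66] → ·  [on edge]
  covered (5 px):
    · · · · · · · ·
    · · · · · · · ·
    · · · █ · · · ·
    · · · █ █ · · ·
    · · · · █ █ · ·
    · · · · · · · ·

Result: "outside"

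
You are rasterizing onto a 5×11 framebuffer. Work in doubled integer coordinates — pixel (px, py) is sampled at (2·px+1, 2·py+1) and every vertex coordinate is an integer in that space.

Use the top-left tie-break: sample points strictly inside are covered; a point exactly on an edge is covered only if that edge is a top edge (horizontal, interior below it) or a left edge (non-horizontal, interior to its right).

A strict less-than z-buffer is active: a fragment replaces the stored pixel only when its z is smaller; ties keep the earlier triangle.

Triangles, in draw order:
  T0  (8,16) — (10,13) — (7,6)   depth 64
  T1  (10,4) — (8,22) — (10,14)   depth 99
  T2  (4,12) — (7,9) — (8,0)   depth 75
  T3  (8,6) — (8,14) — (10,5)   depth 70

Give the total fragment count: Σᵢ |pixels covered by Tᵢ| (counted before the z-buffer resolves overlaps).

T0:
  2·area = 23  (B↔C swapped to make it positive)
  edge (8, 16)→(7, 6): d=(-1,-10) top-left  bias=+0
  edge (7, 6)→(10, 13): d=(3,7) right/bottom  bias=-1
  edge (10, 13)→(8, 16): d=(-2,3) right/bottom  bias=-1
    (4,5)@(9, 11): e=[15,1,7] → #
    (4,6)@(9, 13): e=[13,7,3] → #
    (4,7)@(9, 15): e=[11,13,-1] → ·
  covered (2 px):
    · · · · ·
    · · · · ·
    · · · · ·
    · · · · ·
    · · · · ·
    · · · · #
    · · · · #
    · · · · ·
    · · · · ·
    · · · · ·
    · · · · ·
T1:
  2·area = 20  (B↔C swapped to make it positive)
  edge (10, 4)→(10, 14): d=(0,10) right/bottom  bias=-1
  edge (10, 14)→(8, 22): d=(-2,8) right/bottom  bias=-1
  edge (8, 22)→(10, 4): d=(2,-18) top-left  bias=+0
    (4,6)@(9, 13): e=[10,10,0] → #  [on edge]
    (4,7)@(9, 15): e=[10,6,4] → #
    (4,8)@(9, 17): e=[10,2,8] → #
    (4,9)@(9, 19): e=[10,-2,12] → ·
  covered (3 px):
    · · · · ·
    · · · · ·
    · · · · ·
    · · · · ·
    · · · · ·
    · · · · ·
    · · · · #
    · · · · #
    · · · · #
    · · · · ·
    · · · · ·
T2:
  2·area = 24  (B↔C swapped to make it positive)
  edge (4, 12)→(8, 0): d=(4,-12) top-left  bias=+0
  edge (8, 0)→(7, 9): d=(-1,9) right/bottom  bias=-1
  edge (7, 9)→(4, 12): d=(-3,3) right/bottom  bias=-1
    (3,1)@(7, 3): e=[0,6,18] → #  [on edge]
    (4,1)@(9, 3): e=[24,-12,12] → ·
    (3,2)@(7, 5): e=[8,4,12] → #
    (4,2)@(9, 5): e=[32,-14,6] → ·
    (3,3)@(7, 7): e=[16,2,6] → #
    (4,3)@(9, 7): e=[40,-16,0] → ·  [on edge]
    (2,4)@(5, 9): e=[0,18,6] → #  [on edge]
    (3,4)@(7, 9): e=[24,0,0] → ·  [on edge]
    (2,5)@(5, 11): e=[8,16,0] → ·  [on edge]
    (1,6)@(3, 13): e=[-8,32,0] → ·  [on edge]
    (0,7)@(1, 15): e=[-24,48,0] → ·  [on edge]
    (1,7)@(3, 15): e=[0,30,-6] → ·  [on edge]
    (0,10)@(1, 21): e=[0,42,-18] → ·  [on edge]
  covered (4 px):
    · · · · ·
    · · · # ·
    · · · # ·
    · · · # ·
    · · # · ·
    · · · · ·
    · · · · ·
    · · · · ·
    · · · · ·
    · · · · ·
    · · · · ·
T3:
  2·area = 16  (B↔C swapped to make it positive)
  edge (8, 6)→(10, 5): d=(2,-1) top-left  bias=+0
  edge (10, 5)→(8, 14): d=(-2,9) right/bottom  bias=-1
  edge (8, 14)→(8, 6): d=(0,-8) top-left  bias=+0
    (4,3)@(9, 7): e=[3,5,8] → #
    (4,4)@(9, 9): e=[7,1,8] → #
    (4,5)@(9, 11): e=[11,-3,8] → ·
  covered (2 px):
    · · · · ·
    · · · · ·
    · · · · ·
    · · · · #
    · · · · #
    · · · · ·
    · · · · ·
    · · · · ·
    · · · · ·
    · · · · ·
    · · · · ·

Result: 11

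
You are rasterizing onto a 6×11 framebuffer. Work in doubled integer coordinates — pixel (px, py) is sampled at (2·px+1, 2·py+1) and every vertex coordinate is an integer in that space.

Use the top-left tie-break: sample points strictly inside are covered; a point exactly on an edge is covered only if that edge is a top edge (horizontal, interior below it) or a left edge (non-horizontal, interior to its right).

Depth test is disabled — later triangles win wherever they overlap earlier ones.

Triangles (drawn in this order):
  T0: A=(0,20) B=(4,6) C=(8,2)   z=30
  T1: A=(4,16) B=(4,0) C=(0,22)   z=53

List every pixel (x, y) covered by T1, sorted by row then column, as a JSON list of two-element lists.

T0:
  2·area = 40
  edge (0, 20)→(4, 6): d=(4,-14) top-left  bias=+0
  edge (4, 6)→(8, 2): d=(4,-4) top-left  bias=+0
  edge (8, 2)→(0, 20): d=(-8,18) right/bottom  bias=-1
    (4,0)@(9, 1): e=[50,0,-10] → ·  [on edge]
    (3,1)@(7, 3): e=[30,0,10] → █  [on edge]
    (4,1)@(9, 3): e=[58,8,-26] → ·
    (2,2)@(5, 5): e=[10,0,30] → █  [on edge]
    (3,2)@(7, 5): e=[38,8,-6] → ·
    (1,3)@(3, 7): e=[-10,0,50] → ·  [on edge]
    (2,3)@(5, 7): e=[18,8,14] → █
    (3,3)@(7, 7): e=[46,16,-22] → ·
    (0,4)@(1, 9): e=[-30,0,70] → ·  [on edge]
    (2,4)@(5, 9): e=[26,16,-2] → ·
    (1,5)@(3, 11): e=[6,16,18] → █
    (2,5)@(5, 11): e=[34,24,-18] → ·
  covered (6 px):
    · · · · · ·
    · · · █ · ·
    · · █ · · ·
    · · █ · · ·
    · · · · · ·
    · █ · · · ·
    · █ · · · ·
    · · · · · ·
    █ · · · · ·
    · · · · · ·
    · · · · · ·
T1:
  2·area = 64  (B↔C swapped to make it positive)
  edge (4, 16)→(0, 22): d=(-4,6) right/bottom  bias=-1
  edge (0, 22)→(4, 0): d=(4,-22) top-left  bias=+0
  edge (4, 0)→(4, 16): d=(0,16) right/bottom  bias=-1
    (1,3)@(3, 7): e=[42,6,16] → █
    (2,3)@(5, 7): e=[30,50,-16] → ·
    (1,4)@(3, 9): e=[34,14,16] → █
    (2,4)@(5, 9): e=[22,58,-16] → ·
    (1,5)@(3, 11): e=[26,22,16] → █
    (2,5)@(5, 11): e=[14,66,-16] → ·
    (1,6)@(3, 13): e=[18,30,16] → █
    (2,6)@(5, 13): e=[6,74,-16] → ·
    (1,7)@(3, 15): e=[10,38,16] → █
    (2,7)@(5, 15): e=[-2,82,-16] → ·
    (0,8)@(1, 17): e=[14,2,48] → █
    (2,8)@(5, 17): e=[-10,90,-16] → ·
  covered (8 px):
    · · · · · ·
    · · · · · ·
    · · · · · ·
    · █ · · · ·
    · █ · · · ·
    · █ · · · ·
    · █ · · · ·
    · █ · · · ·
    █ █ · · · ·
    █ · · · · ·
    · · · · · ·

Result: [[1,3],[1,4],[1,5],[1,6],[1,7],[0,8],[1,8],[0,9]]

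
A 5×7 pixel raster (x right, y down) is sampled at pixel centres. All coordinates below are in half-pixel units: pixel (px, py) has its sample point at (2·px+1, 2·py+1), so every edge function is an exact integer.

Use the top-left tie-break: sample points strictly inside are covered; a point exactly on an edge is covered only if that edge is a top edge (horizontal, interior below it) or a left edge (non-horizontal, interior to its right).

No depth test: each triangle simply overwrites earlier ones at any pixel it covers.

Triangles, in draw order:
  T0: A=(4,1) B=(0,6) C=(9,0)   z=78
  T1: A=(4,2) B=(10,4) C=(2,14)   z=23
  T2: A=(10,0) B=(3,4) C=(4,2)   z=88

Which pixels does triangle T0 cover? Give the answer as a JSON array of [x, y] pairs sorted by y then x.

T0:
  2·area = 21  (B↔C swapped to make it positive)
  edge (4, 1)→(9, 0): d=(5,-1) top-left  bias=+0
  edge (9, 0)→(0, 6): d=(-9,6) right/bottom  bias=-1
  edge (0, 6)→(4, 1): d=(4,-5) top-left  bias=+0
    (2,0)@(5, 1): e=[1,15,5] → X
    (3,0)@(7, 1): e=[3,3,15] → X
    (4,0)@(9, 1): e=[5,-9,25] → .
    (1,1)@(3, 3): e=[9,9,3] → X
    (2,1)@(5, 3): e=[11,-3,13] → .
    (3,1)@(7, 3): e=[13,-15,23] → .
    (0,2)@(1, 5): e=[17,3,1] → X
    (1,2)@(3, 5): e=[19,-9,11] → .
    (0,3)@(1, 7): e=[27,-15,9] → .
  covered (4 px):
    . . X X .
    . X . . .
    X . . . .
    . . . . .
    . . . . .
    . . . . .
    . . . . .
T1:
  2·area = 76
  edge (4, 2)→(10, 4): d=(6,2) right/bottom  bias=-1
  edge (10, 4)→(2, 14): d=(-8,10) right/bottom  bias=-1
  edge (2, 14)→(4, 2): d=(2,-12) top-left  bias=+0
    (0,0)@(1, 1): e=[0,114,-38] → .  [on edge]
    (2,1)@(5, 3): e=[4,58,14] → X
    (3,1)@(7, 3): e=[0,38,38] → .  [on edge]
    (2,2)@(5, 5): e=[16,42,18] → X
    (3,2)@(7, 5): e=[12,22,42] → X
    (4,2)@(9, 5): e=[8,2,66] → X
    (2,3)@(5, 7): e=[28,26,22] → X
    (4,3)@(9, 7): e=[20,-14,70] → .
    (1,4)@(3, 9): e=[44,30,2] → X
    (3,4)@(7, 9): e=[36,-10,50] → .
    (1,5)@(3, 11): e=[56,14,6] → X
    (2,5)@(5, 11): e=[52,-6,30] → .
  covered (9 px):
    . . . . .
    . . X . .
    . . X X X
    . . X X .
    . X X . .
    . X . . .
    . . . . .
T2:
  2·area = 10
  edge (10, 0)→(3, 4): d=(-7,4) right/bottom  bias=-1
  edge (3, 4)→(4, 2): d=(1,-2) top-left  bias=+0
  edge (4, 2)→(10, 0): d=(6,-2) top-left  bias=+0
    (3,0)@(7, 1): e=[5,5,0] → X  [on edge]
    (4,0)@(9, 1): e=[-3,9,4] → .
    (0,1)@(1, 3): e=[15,-5,0] → .  [on edge]
    (3,1)@(7, 3): e=[-9,7,12] → .
  covered (1 px):
    . . . X .
    . . . . .
    . . . . .
    . . . . .
    . . . . .
    . . . . .
    . . . . .

Result: [[2,0],[3,0],[1,1],[0,2]]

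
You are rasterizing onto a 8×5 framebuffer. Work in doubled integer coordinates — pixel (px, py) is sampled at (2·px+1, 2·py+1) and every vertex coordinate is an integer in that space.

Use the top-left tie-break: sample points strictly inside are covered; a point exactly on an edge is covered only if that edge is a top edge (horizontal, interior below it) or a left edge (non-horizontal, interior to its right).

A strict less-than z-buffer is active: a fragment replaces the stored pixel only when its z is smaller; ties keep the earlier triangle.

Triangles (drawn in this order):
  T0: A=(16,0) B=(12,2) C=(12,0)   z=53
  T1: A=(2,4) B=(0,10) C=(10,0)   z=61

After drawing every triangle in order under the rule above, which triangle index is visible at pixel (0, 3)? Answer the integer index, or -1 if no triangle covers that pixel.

T0:
  2·area = 8
  edge (16, 0)→(12, 2): d=(-4,2) right/bottom  bias=-1
  edge (12, 2)→(12, 0): d=(0,-2) top-left  bias=+0
  edge (12, 0)→(16, 0): d=(4,0) top-left  bias=+0
    (6,0)@(13, 1): e=[2,2,4] → #
    (7,0)@(15, 1): e=[-2,6,4] → ·
    (6,1)@(13, 3): e=[-6,2,12] → ·
  covered (1 px):
    · · · · · · # ·
    · · · · · · · ·
    · · · · · · · ·
    · · · · · · · ·
    · · · · · · · ·
T1:
  2·area = 40  (B↔C swapped to make it positive)
  edge (2, 4)→(10, 0): d=(8,-4) top-left  bias=+0
  edge (10, 0)→(0, 10): d=(-10,10) right/bottom  bias=-1
  edge (0, 10)→(2, 4): d=(2,-6) top-left  bias=+0
    (1,0)@(3, 1): e=[-20,60,0] → ·  [on edge]
    (4,0)@(9, 1): e=[4,0,36] → ·  [on edge]
    (2,1)@(5, 3): e=[4,20,16] → #
    (3,1)@(7, 3): e=[12,0,28] → ·  [on edge]
    (1,2)@(3, 5): e=[12,20,8] → #
    (2,2)@(5, 5): e=[20,0,20] → ·  [on edge]
    (0,3)@(1, 7): e=[20,20,0] → #  [on edge]
    (1,3)@(3, 7): e=[28,0,12] → ·  [on edge]
    (0,4)@(1, 9): e=[36,0,4] → ·  [on edge]
  covered (3 px):
    · · · · · · · ·
    · · # · · · · ·
    · # · · · · · ·
    # · · · · · · ·
    · · · · · · · ·

Z-buffer (winner per pixel, '.' = empty):
  . . . . . . 0 .
  . . 1 . . . . .
  . 1 . . . . . .
  1 . . . . . . .
  . . . . . . . .

Final: 1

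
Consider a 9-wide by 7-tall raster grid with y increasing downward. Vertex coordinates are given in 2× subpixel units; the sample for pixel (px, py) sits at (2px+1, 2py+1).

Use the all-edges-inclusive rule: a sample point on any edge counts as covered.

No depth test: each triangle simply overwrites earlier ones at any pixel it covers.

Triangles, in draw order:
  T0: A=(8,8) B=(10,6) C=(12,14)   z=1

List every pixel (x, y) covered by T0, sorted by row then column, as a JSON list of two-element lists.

T0:
  2·area = 20
  edge (8, 8)→(10, 6): d=(2,-2) inclusive
  edge (10, 6)→(12, 14): d=(2,8) inclusive
  edge (12, 14)→(8, 8): d=(-4,-6) inclusive
    (7,0)@(15, 1): e=[0,-50,70] → ·  [on edge]
    (6,1)@(13, 3): e=[0,-30,50] → ·  [on edge]
    (5,2)@(11, 5): e=[0,-10,30] → ·  [on edge]
    (4,3)@(9, 7): e=[0,10,10] → █  [on edge]
    (5,3)@(11, 7): e=[4,-6,22] → ·
    (3,4)@(7, 9): e=[0,30,-10] → ·  [on edge]
    (4,4)@(9, 9): e=[4,14,2] → █
    (5,4)@(11, 9): e=[8,-2,14] → ·
    (2,5)@(5, 11): e=[0,50,-30] → ·  [on edge]
    (4,5)@(9, 11): e=[8,18,-6] → ·
    (5,5)@(11, 11): e=[12,2,6] → █
    (6,5)@(13, 11): e=[16,-14,18] → ·
    (1,6)@(3, 13): e=[0,70,-50] → ·  [on edge]
  covered (3 px):
    · · · · · · · · ·
    · · · · · · · · ·
    · · · · · · · · ·
    · · · · █ · · · ·
    · · · · █ · · · ·
    · · · · · █ · · ·
    · · · · · · · · ·

Final: [[4,3],[4,4],[5,5]]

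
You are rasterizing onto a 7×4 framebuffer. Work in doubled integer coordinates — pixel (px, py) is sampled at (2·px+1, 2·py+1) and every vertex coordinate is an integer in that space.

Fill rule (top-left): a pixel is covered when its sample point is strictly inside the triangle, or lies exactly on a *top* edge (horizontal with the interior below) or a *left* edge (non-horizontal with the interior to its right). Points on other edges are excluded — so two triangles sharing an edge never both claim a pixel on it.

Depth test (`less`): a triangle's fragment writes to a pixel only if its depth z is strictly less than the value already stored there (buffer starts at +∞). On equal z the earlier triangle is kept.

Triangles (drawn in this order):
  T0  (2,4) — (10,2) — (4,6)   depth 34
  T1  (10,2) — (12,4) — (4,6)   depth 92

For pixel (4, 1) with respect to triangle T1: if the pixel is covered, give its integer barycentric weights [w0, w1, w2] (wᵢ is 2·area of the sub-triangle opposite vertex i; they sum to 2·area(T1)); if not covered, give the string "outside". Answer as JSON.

T0:
  2·area = 20
  edge (2, 4)→(10, 2): d=(8,-2) top-left  bias=+0
  edge (10, 2)→(4, 6): d=(-6,4) right/bottom  bias=-1
  edge (4, 6)→(2, 4): d=(-2,-2) top-left  bias=+0
    (0,1)@(1, 3): e=[-10,30,0] → ·  [on edge]
    (3,1)@(7, 3): e=[2,6,12] → █
    (4,1)@(9, 3): e=[6,-2,16] → ·
    (1,2)@(3, 5): e=[10,10,0] → █  [on edge]
    (2,2)@(5, 5): e=[14,2,4] → █
    (3,2)@(7, 5): e=[18,-6,8] → ·
    (1,3)@(3, 7): e=[26,-2,-4] → ·
    (2,3)@(5, 7): e=[30,-10,0] → ·  [on edge]
  covered (3 px):
    · · · · · · ·
    · · · █ · · ·
    · █ █ · · · ·
    · · · · · · ·
T1:
  2·area = 20
  edge (10, 2)→(12, 4): d=(2,2) right/bottom  bias=-1
  edge (12, 4)→(4, 6): d=(-8,2) right/bottom  bias=-1
  edge (4, 6)→(10, 2): d=(6,-4) top-left  bias=+0
    (4,0)@(9, 1): e=[0,30,-10] → ·  [on edge]
    (4,1)@(9, 3): e=[4,14,2] → █
    (5,1)@(11, 3): e=[0,10,10] → ·  [on edge]
    (3,2)@(7, 5): e=[12,2,6] → █
    (4,2)@(9, 5): e=[8,-2,14] → ·
    (6,2)@(13, 5): e=[0,-10,30] → ·  [on edge]
    (3,3)@(7, 7): e=[16,-14,18] → ·
  covered (2 px):
    · · · · · · ·
    · · · · █ · ·
    · · · █ · · ·
    · · · · · · ·

Final: [14,2,4]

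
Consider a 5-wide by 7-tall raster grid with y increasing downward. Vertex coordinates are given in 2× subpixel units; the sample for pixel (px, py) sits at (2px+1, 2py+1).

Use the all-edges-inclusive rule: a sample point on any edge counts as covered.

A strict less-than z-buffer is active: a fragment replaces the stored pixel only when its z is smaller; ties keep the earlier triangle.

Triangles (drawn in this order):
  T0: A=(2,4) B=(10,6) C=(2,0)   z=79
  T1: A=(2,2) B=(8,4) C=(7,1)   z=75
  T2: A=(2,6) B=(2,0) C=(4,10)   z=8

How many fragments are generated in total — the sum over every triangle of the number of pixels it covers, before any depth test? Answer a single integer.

T0:
  2·area = 32  (B↔C swapped to make it positive)
  edge (2, 4)→(2, 0): d=(0,-4) inclusive
  edge (2, 0)→(10, 6): d=(8,6) inclusive
  edge (10, 6)→(2, 4): d=(-8,-2) inclusive
    (1,0)@(3, 1): e=[4,2,26] → X
    (2,0)@(5, 1): e=[12,-10,30] → .
    (1,1)@(3, 3): e=[4,18,10] → X
    (2,1)@(5, 3): e=[12,6,14] → X
    (3,1)@(7, 3): e=[20,-6,18] → .
    (1,2)@(3, 5): e=[4,34,-6] → .
    (2,2)@(5, 5): e=[12,22,-2] → .
    (3,2)@(7, 5): e=[20,10,2] → X
    (4,2)@(9, 5): e=[28,-2,6] → .
    (3,3)@(7, 7): e=[20,26,-14] → .
  covered (4 px):
    . X . . .
    . X X . .
    . . . X .
    . . . . .
    . . . . .
    . . . . .
    . . . . .
T1:
  2·area = 16  (B↔C swapped to make it positive)
  edge (2, 2)→(7, 1): d=(5,-1) inclusive
  edge (7, 1)→(8, 4): d=(1,3) inclusive
  edge (8, 4)→(2, 2): d=(-6,-2) inclusive
    (3,0)@(7, 1): e=[0,0,16] → X  [on edge]
    (4,0)@(9, 1): e=[2,-6,20] → .
    (2,1)@(5, 3): e=[8,8,0] → X  [on edge]
    (4,1)@(9, 3): e=[12,-4,8] → .
    (2,2)@(5, 5): e=[18,10,-12] → .
    (3,2)@(7, 5): e=[20,4,-8] → .
    (4,3)@(9, 7): e=[32,0,-16] → .  [on edge]
  covered (3 px):
    . . . X .
    . . X X .
    . . . . .
    . . . . .
    . . . . .
    . . . . .
    . . . . .
T2:
  2·area = 12
  edge (2, 6)→(2, 0): d=(0,-6) inclusive
  edge (2, 0)→(4, 10): d=(2,10) inclusive
  edge (4, 10)→(2, 6): d=(-2,-4) inclusive
    (1,2)@(3, 5): e=[6,0,6] → X  [on edge]
    (2,2)@(5, 5): e=[18,-20,14] → .
    (1,3)@(3, 7): e=[6,4,2] → X
    (2,3)@(5, 7): e=[18,-16,10] → .
    (1,4)@(3, 9): e=[6,8,-2] → .
  covered (2 px):
    . . . . .
    . . . . .
    . X . . .
    . X . . .
    . . . . .
    . . . . .
    . . . . .

Final: 9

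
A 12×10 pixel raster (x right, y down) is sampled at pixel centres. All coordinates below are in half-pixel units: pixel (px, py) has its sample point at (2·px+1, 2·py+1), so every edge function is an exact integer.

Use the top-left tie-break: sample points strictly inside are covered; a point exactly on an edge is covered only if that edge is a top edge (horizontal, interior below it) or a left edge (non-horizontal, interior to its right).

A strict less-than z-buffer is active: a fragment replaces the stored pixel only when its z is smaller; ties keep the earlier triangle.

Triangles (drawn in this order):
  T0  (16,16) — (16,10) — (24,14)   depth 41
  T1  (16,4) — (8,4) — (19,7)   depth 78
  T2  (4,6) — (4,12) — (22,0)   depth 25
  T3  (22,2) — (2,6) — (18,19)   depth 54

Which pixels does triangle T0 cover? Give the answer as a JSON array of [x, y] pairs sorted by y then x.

T0:
  2·area = 48
  edge (16, 16)→(16, 10): d=(0,-6) top-left  bias=+0
  edge (16, 10)→(24, 14): d=(8,4) right/bottom  bias=-1
  edge (24, 14)→(16, 16): d=(-8,2) right/bottom  bias=-1
    (8,5)@(17, 11): e=[6,4,38] → █
    (9,5)@(19, 11): e=[18,-4,34] → ·
    (8,6)@(17, 13): e=[6,20,22] → █
    (9,6)@(19, 13): e=[18,12,18] → █
    (10,6)@(21, 13): e=[30,4,14] → █
    (11,6)@(23, 13): e=[42,-4,10] → ·
    (8,7)@(17, 15): e=[6,36,6] → █
    (10,7)@(21, 15): e=[30,20,-2] → ·
    (8,8)@(17, 17): e=[6,52,-10] → ·
    (9,8)@(19, 17): e=[18,44,-14] → ·
  covered (6 px):
    · · · · · · · · · · · ·
    · · · · · · · · · · · ·
    · · · · · · · · · · · ·
    · · · · · · · · · · · ·
    · · · · · · · · · · · ·
    · · · · · · · · █ · · ·
    · · · · · · · · █ █ █ ·
    · · · · · · · · █ █ · ·
    · · · · · · · · · · · ·
    · · · · · · · · · · · ·
T1:
  2·area = 24  (B↔C swapped to make it positive)
  edge (16, 4)→(19, 7): d=(3,3) right/bottom  bias=-1
  edge (19, 7)→(8, 4): d=(-11,-3) top-left  bias=+0
  edge (8, 4)→(16, 4): d=(8,0) top-left  bias=+0
    (6,0)@(13, 1): e=[0,48,-24] → ·  [on edge]
    (7,1)@(15, 3): e=[0,32,-8] → ·  [on edge]
    (6,2)@(13, 5): e=[12,4,8] → █
    (7,2)@(15, 5): e=[6,10,8] → █
    (8,2)@(17, 5): e=[0,16,8] → ·  [on edge]
    (6,3)@(13, 7): e=[18,-18,24] → ·
    (7,3)@(15, 7): e=[12,-12,24] → ·
    (9,3)@(19, 7): e=[0,0,24] → ·  [on edge]
    (10,4)@(21, 9): e=[0,-16,40] → ·  [on edge]
    (11,5)@(23, 11): e=[0,-32,56] → ·  [on edge]
  covered (2 px):
    · · · · · · · · · · · ·
    · · · · · · · · · · · ·
    · · · · · · █ █ · · · ·
    · · · · · · · · · · · ·
    · · · · · · · · · · · ·
    · · · · · · · · · · · ·
    · · · · · · · · · · · ·
    · · · · · · · · · · · ·
    · · · · · · · · · · · ·
    · · · · · · · · · · · ·
T2:
  2·area = 108  (B↔C swapped to make it positive)
  edge (4, 6)→(22, 0): d=(18,-6) top-left  bias=+0
  edge (22, 0)→(4, 12): d=(-18,12) right/bottom  bias=-1
  edge (4, 12)→(4, 6): d=(0,-6) top-left  bias=+0
    (9,0)@(19, 1): e=[0,18,90] → █  [on edge]
    (10,0)@(21, 1): e=[12,-6,102] → ·
    (6,1)@(13, 3): e=[0,54,54] → █  [on edge]
    (7,1)@(15, 3): e=[12,30,66] → █
    (8,1)@(17, 3): e=[24,6,78] → █
    (9,1)@(19, 3): e=[36,-18,90] → ·
    (3,2)@(7, 5): e=[0,90,18] → █  [on edge]
    (4,2)@(9, 5): e=[12,66,30] → █
    (5,2)@(11, 5): e=[24,42,42] → █
    (7,2)@(15, 5): e=[48,-6,66] → ·
    (8,2)@(17, 5): e=[60,-30,78] → ·
    (0,3)@(1, 7): e=[0,126,-18] → ·  [on edge]
  covered (15 px):
    · · · · · · · · · █ · ·
    · · · · · · █ █ █ · · ·
    · · · █ █ █ █ · · · · ·
    · · █ █ █ █ · · · · · ·
    · · █ █ · · · · · · · ·
    · · █ · · · · · · · · ·
    · · · · · · · · · · · ·
    · · · · · · · · · · · ·
    · · · · · · · · · · · ·
    · · · · · · · · · · · ·
T3:
  2·area = 324  (B↔C swapped to make it positive)
  edge (22, 2)→(18, 19): d=(-4,17) right/bottom  bias=-1
  edge (18, 19)→(2, 6): d=(-16,-13) top-left  bias=+0
  edge (2, 6)→(22, 2): d=(20,-4) top-left  bias=+0
    (8,1)@(17, 3): e=[81,243,0] → █  [on edge]
    (9,1)@(19, 3): e=[47,269,8] → █
    (10,1)@(21, 3): e=[13,295,16] → █
    (11,1)@(23, 3): e=[-21,321,24] → ·
    (3,2)@(7, 5): e=[243,81,0] → █  [on edge]
    (4,2)@(9, 5): e=[209,107,8] → █
    (5,2)@(11, 5): e=[175,133,16] → █
    (6,2)@(13, 5): e=[141,159,24] → █
    (7,2)@(15, 5): e=[107,185,32] → █
    (11,2)@(23, 5): e=[-29,289,64] → ·
    (2,3)@(5, 7): e=[269,23,32] → █
    (10,3)@(21, 7): e=[-3,231,96] → ·
  covered (40 px):
    · · · · · · · · · · · ·
    · · · · · · · · █ █ █ ·
    · · · █ █ █ █ █ █ █ █ ·
    · · █ █ █ █ █ █ █ █ · ·
    · · · █ █ █ █ █ █ █ · ·
    · · · · █ █ █ █ █ █ · ·
    · · · · · █ █ █ █ █ · ·
    · · · · · · · █ █ · · ·
    · · · · · · · · █ · · ·
    · · · · · · · · · · · ·

Final: [[8,5],[8,6],[9,6],[10,6],[8,7],[9,7]]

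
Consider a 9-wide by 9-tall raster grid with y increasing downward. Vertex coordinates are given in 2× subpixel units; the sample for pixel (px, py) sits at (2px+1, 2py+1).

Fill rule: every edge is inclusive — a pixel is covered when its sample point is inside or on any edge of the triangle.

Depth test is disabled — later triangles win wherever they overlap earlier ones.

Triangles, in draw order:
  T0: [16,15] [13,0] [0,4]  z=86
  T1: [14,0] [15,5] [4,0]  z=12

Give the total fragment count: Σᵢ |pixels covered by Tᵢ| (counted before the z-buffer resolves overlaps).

T0:
  2·area = 207  (B↔C swapped to make it positive)
  edge (16, 15)→(0, 4): d=(-16,-11) inclusive
  edge (0, 4)→(13, 0): d=(13,-4) inclusive
  edge (13, 0)→(16, 15): d=(3,15) inclusive
    (5,0)@(11, 1): e=[169,5,33] → #
    (6,0)@(13, 1): e=[191,13,3] → #
    (7,0)@(15, 1): e=[213,21,-27] → ·
    (2,1)@(5, 3): e=[71,7,129] → #
    (3,1)@(7, 3): e=[93,15,99] → #
    (4,1)@(9, 3): e=[115,23,69] → #
    (7,1)@(15, 3): e=[181,47,-21] → ·
    (1,2)@(3, 5): e=[17,25,165] → #
    (7,2)@(15, 5): e=[149,73,-15] → ·
    (1,3)@(3, 7): e=[-15,51,171] → ·
    (2,3)@(5, 7): e=[7,59,141] → #
    (7,3)@(15, 7): e=[117,99,-9] → ·
  covered (25 px):
    · · · · · # # · ·
    · · # # # # # · ·
    · # # # # # # · ·
    · · # # # # # · ·
    · · · · # # # · ·
    · · · · · # # # ·
    · · · · · · · # ·
    · · · · · · · · ·
    · · · · · · · · ·
T1:
  2·area = 50
  edge (14, 0)→(15, 5): d=(1,5) inclusive
  edge (15, 5)→(4, 0): d=(-11,-5) inclusive
  edge (4, 0)→(14, 0): d=(10,0) inclusive
    (3,0)@(7, 1): e=[36,4,10] → #
    (4,0)@(9, 1): e=[26,14,10] → #
    (5,0)@(11, 1): e=[16,24,10] → #
    (6,0)@(13, 1): e=[6,34,10] → #
    (7,0)@(15, 1): e=[-4,44,10] → ·
    (3,1)@(7, 3): e=[38,-18,30] → ·
    (4,1)@(9, 3): e=[28,-8,30] → ·
    (5,1)@(11, 3): e=[18,2,30] → #
    (7,1)@(15, 3): e=[-2,22,30] → ·
    (5,2)@(11, 5): e=[20,-20,50] → ·
    (6,2)@(13, 5): e=[10,-10,50] → ·
    (7,2)@(15, 5): e=[0,0,50] → #  [on edge]
    (8,7)@(17, 15): e=[0,-100,150] → ·  [on edge]
  covered (7 px):
    · · · # # # # · ·
    · · · · · # # · ·
    · · · · · · · # ·
    · · · · · · · · ·
    · · · · · · · · ·
    · · · · · · · · ·
    · · · · · · · · ·
    · · · · · · · · ·
    · · · · · · · · ·

Answer: 32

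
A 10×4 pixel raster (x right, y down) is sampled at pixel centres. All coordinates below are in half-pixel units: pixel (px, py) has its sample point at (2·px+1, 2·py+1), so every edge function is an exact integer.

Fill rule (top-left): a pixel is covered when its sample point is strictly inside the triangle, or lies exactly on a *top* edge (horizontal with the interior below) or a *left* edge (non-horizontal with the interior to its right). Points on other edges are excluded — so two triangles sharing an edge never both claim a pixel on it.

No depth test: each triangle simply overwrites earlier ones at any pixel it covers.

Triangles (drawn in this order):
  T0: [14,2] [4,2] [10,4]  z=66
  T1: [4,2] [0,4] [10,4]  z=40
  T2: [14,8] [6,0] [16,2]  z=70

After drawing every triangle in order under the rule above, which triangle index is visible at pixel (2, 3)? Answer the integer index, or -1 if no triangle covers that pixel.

T0:
  2·area = 20  (B↔C swapped to make it positive)
  edge (14, 2)→(10, 4): d=(-4,2) right/bottom  bias=-1
  edge (10, 4)→(4, 2): d=(-6,-2) top-left  bias=+0
  edge (4, 2)→(14, 2): d=(10,0) top-left  bias=+0
    (0,0)@(1, 1): e=[30,0,-10] → ·  [on edge]
    (3,1)@(7, 3): e=[10,0,10] → █  [on edge]
    (4,1)@(9, 3): e=[6,4,10] → █
    (5,1)@(11, 3): e=[2,8,10] → █
    (6,1)@(13, 3): e=[-2,12,10] → ·
    (3,2)@(7, 5): e=[2,-12,30] → ·
    (4,2)@(9, 5): e=[-2,-8,30] → ·
    (5,2)@(11, 5): e=[-6,-4,30] → ·
    (6,2)@(13, 5): e=[-10,0,30] → ·  [on edge]
    (9,3)@(19, 7): e=[-30,0,50] → ·  [on edge]
  covered (3 px):
    · · · · · · · · · ·
    · · · █ █ █ · · · ·
    · · · · · · · · · ·
    · · · · · · · · · ·
T1:
  2·area = 20  (B↔C swapped to make it positive)
  edge (4, 2)→(10, 4): d=(6,2) right/bottom  bias=-1
  edge (10, 4)→(0, 4): d=(-10,0) right/bottom  bias=-1
  edge (0, 4)→(4, 2): d=(4,-2) top-left  bias=+0
    (0,0)@(1, 1): e=[0,30,-10] → ·  [on edge]
    (1,1)@(3, 3): e=[8,10,2] → █
    (2,1)@(5, 3): e=[4,10,6] → █
    (3,1)@(7, 3): e=[0,10,10] → ·  [on edge]
    (1,2)@(3, 5): e=[20,-10,10] → ·
    (2,2)@(5, 5): e=[16,-10,14] → ·
    (6,2)@(13, 5): e=[0,-10,30] → ·  [on edge]
    (9,3)@(19, 7): e=[0,-30,50] → ·  [on edge]
  covered (2 px):
    · · · · · · · · · ·
    · █ █ · · · · · · ·
    · · · · · · · · · ·
    · · · · · · · · · ·
T2:
  2·area = 64
  edge (14, 8)→(6, 0): d=(-8,-8) top-left  bias=+0
  edge (6, 0)→(16, 2): d=(10,2) right/bottom  bias=-1
  edge (16, 2)→(14, 8): d=(-2,6) right/bottom  bias=-1
    (3,0)@(7, 1): e=[0,8,56] → █  [on edge]
    (4,0)@(9, 1): e=[16,4,44] → █
    (5,0)@(11, 1): e=[32,0,32] → ·  [on edge]
    (3,1)@(7, 3): e=[-16,28,52] → ·
    (4,1)@(9, 3): e=[0,24,40] → █  [on edge]
    (5,1)@(11, 3): e=[16,20,28] → █
    (6,1)@(13, 3): e=[32,16,16] → █
    (7,1)@(15, 3): e=[48,12,4] → █
    (8,1)@(17, 3): e=[64,8,-8] → ·
    (4,2)@(9, 5): e=[-16,44,36] → ·
    (5,2)@(11, 5): e=[0,40,24] → █  [on edge]
    (7,2)@(15, 5): e=[32,32,0] → ·  [on edge]
    (6,3)@(13, 7): e=[0,56,8] → █  [on edge]
  covered (9 px):
    · · · █ █ · · · · ·
    · · · · █ █ █ █ · ·
    · · · · · █ █ · · ·
    · · · · · · █ · · ·

Z-buffer (winner per pixel, '.' = empty):
  . . . 2 2 . . . . .
  . 1 1 0 2 2 2 2 . .
  . . . . . 2 2 . . .
  . . . . . . 2 . . .

Final: -1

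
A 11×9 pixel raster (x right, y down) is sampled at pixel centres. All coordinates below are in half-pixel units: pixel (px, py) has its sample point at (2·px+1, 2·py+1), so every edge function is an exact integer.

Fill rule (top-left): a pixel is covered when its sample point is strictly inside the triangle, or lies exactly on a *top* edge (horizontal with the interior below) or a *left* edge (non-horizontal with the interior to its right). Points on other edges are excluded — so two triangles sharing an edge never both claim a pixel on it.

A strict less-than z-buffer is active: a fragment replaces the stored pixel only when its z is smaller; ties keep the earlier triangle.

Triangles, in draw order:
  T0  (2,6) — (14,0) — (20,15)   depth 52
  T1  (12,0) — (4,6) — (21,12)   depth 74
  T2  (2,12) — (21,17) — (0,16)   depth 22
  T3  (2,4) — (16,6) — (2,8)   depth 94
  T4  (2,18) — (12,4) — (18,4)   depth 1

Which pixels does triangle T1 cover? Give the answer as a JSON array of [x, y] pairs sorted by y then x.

T0:
  2·area = 216
  edge (2, 6)→(14, 0): d=(12,-6) top-left  bias=+0
  edge (14, 0)→(20, 15): d=(6,15) right/bottom  bias=-1
  edge (20, 15)→(2, 6): d=(-18,-9) top-left  bias=+0
    (6,0)@(13, 1): e=[6,21,189] → #
    (7,0)@(15, 1): e=[18,-9,207] → ·
    (4,1)@(9, 3): e=[6,93,117] → #
    (5,1)@(11, 3): e=[18,63,135] → #
    (7,1)@(15, 3): e=[42,3,171] → #
    (8,1)@(17, 3): e=[54,-27,189] → ·
    (2,2)@(5, 5): e=[6,165,45] → #
    (3,2)@(7, 5): e=[18,135,63] → #
    (8,2)@(17, 5): e=[78,-15,153] → ·
    (2,3)@(5, 7): e=[30,177,9] → #
    (8,3)@(17, 7): e=[102,-3,117] → ·
    (2,4)@(5, 9): e=[54,189,-27] → ·
  covered (27 px):
    · · · · · · # · · · ·
    · · · · # # # # · · ·
    · · # # # # # # · · ·
    · · # # # # # # · · ·
    · · · · # # # # # · ·
    · · · · · · # # # · ·
    · · · · · · · · # # ·
    · · · · · · · · · · ·
    · · · · · · · · · · ·
T1:
  2·area = 150  (B↔C swapped to make it positive)
  edge (12, 0)→(21, 12): d=(9,12) right/bottom  bias=-1
  edge (21, 12)→(4, 6): d=(-17,-6) top-left  bias=+0
  edge (4, 6)→(12, 0): d=(8,-6) top-left  bias=+0
    (5,0)@(11, 1): e=[21,127,2] → #
    (6,0)@(13, 1): e=[-3,139,14] → ·
    (4,1)@(9, 3): e=[63,81,6] → #
    (6,1)@(13, 3): e=[15,105,30] → #
    (7,1)@(15, 3): e=[-9,117,42] → ·
    (3,2)@(7, 5): e=[105,35,10] → #
    (7,2)@(15, 5): e=[9,83,58] → #
    (8,2)@(17, 5): e=[-15,95,70] → ·
    (3,3)@(7, 7): e=[123,1,26] → #
    (8,3)@(17, 7): e=[3,61,86] → #
    (9,3)@(19, 7): e=[-21,73,98] → ·
    (3,4)@(7, 9): e=[141,-33,42] → ·
  covered (19 px):
    · · · · · # · · · · ·
    · · · · # # # · · · ·
    · · · # # # # # · · ·
    · · · # # # # # # · ·
    · · · · · · # # # · ·
    · · · · · · · · · # ·
    · · · · · · · · · · ·
    · · · · · · · · · · ·
    · · · · · · · · · · ·
T2:
  2·area = 86
  edge (2, 12)→(21, 17): d=(19,5) right/bottom  bias=-1
  edge (21, 17)→(0, 16): d=(-21,-1) top-left  bias=+0
  edge (0, 16)→(2, 12): d=(2,-4) top-left  bias=+0
    (1,6)@(3, 13): e=[14,66,6] → #
    (2,6)@(5, 13): e=[4,68,14] → #
    (3,6)@(7, 13): e=[-6,70,22] → ·
    (0,7)@(1, 15): e=[62,22,2] → #
    (3,7)@(7, 15): e=[32,28,26] → #
    (4,7)@(9, 15): e=[22,30,34] → #
    (5,7)@(11, 15): e=[12,32,42] → #
    (6,7)@(13, 15): e=[2,34,50] → #
    (7,7)@(15, 15): e=[-8,36,58] → ·
    (0,8)@(1, 17): e=[100,-20,6] → ·
    (1,8)@(3, 17): e=[90,-18,14] → ·
    (2,8)@(5, 17): e=[80,-16,22] → ·
    (10,8)@(21, 17): e=[0,0,86] → ·  [on edge]
  covered (9 px):
    · · · · · · · · · · ·
    · · · · · · · · · · ·
    · · · · · · · · · · ·
    · · · · · · · · · · ·
    · · · · · · · · · · ·
    · · · · · · · · · · ·
    · # # · · · · · · · ·
    # # # # # # # · · · ·
    · · · · · · · · · · ·
T3:
  2·area = 56
  edge (2, 4)→(16, 6): d=(14,2) right/bottom  bias=-1
  edge (16, 6)→(2, 8): d=(-14,2) right/bottom  bias=-1
  edge (2, 8)→(2, 4): d=(0,-4) top-left  bias=+0
    (1,2)@(3, 5): e=[12,40,4] → #
    (2,2)@(5, 5): e=[8,36,12] → #
    (3,2)@(7, 5): e=[4,32,20] → #
    (4,2)@(9, 5): e=[0,28,28] → ·  [on edge]
    (1,3)@(3, 7): e=[40,12,4] → #
    (4,3)@(9, 7): e=[28,0,28] → ·  [on edge]
    (1,4)@(3, 9): e=[68,-16,4] → ·
    (2,4)@(5, 9): e=[64,-20,12] → ·
    (3,4)@(7, 9): e=[60,-24,20] → ·
  covered (6 px):
    · · · · · · · · · · ·
    · · · · · · · · · · ·
    · # # # · · · · · · ·
    · # # # · · · · · · ·
    · · · · · · · · · · ·
    · · · · · · · · · · ·
    · · · · · · · · · · ·
    · · · · · · · · · · ·
    · · · · · · · · · · ·
T4:
  2·area = 84
  edge (2, 18)→(12, 4): d=(10,-14) top-left  bias=+0
  edge (12, 4)→(18, 4): d=(6,0) top-left  bias=+0
  edge (18, 4)→(2, 18): d=(-16,14) right/bottom  bias=-1
    (6,2)@(13, 5): e=[24,6,54] → #
    (7,2)@(15, 5): e=[52,6,26] → #
    (8,2)@(17, 5): e=[80,6,-2] → ·
    (5,3)@(11, 7): e=[16,18,50] → #
    (7,3)@(15, 7): e=[72,18,-6] → ·
    (4,4)@(9, 9): e=[8,30,46] → #
    (6,4)@(13, 9): e=[64,30,-10] → ·
    (3,5)@(7, 11): e=[0,42,42] → #  [on edge]
    (5,5)@(11, 11): e=[56,42,-14] → ·
    (3,6)@(7, 13): e=[20,54,10] → #
    (4,6)@(9, 13): e=[48,54,-18] → ·
    (2,7)@(5, 15): e=[12,66,6] → #
  covered (11 px):
    · · · · · · · · · · ·
    · · · · · · · · · · ·
    · · · · · · # # · · ·
    · · · · · # # · · · ·
    · · · · # # · · · · ·
    · · · # # · · · · · ·
    · · · # · · · · · · ·
    · · # · · · · · · · ·
    · # · · · · · · · · ·

Result: [[5,0],[4,1],[5,1],[6,1],[3,2],[4,2],[5,2],[6,2],[7,2],[3,3],[4,3],[5,3],[6,3],[7,3],[8,3],[6,4],[7,4],[8,4],[9,5]]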